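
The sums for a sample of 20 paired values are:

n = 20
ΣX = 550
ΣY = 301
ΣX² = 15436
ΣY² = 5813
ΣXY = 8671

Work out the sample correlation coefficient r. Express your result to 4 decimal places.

r = (nΣXY − ΣXΣY) / √[(nΣX² − (ΣX)²)(nΣY² − (ΣY)²)]
Numerator: 20×8671 − 550×301 = 7870
Denominator: √[(308720 − 302500)(116260 − 90601)] = √[6220 × 25659] = 12633.2490
r = 7870 / 12633.2490 ≈ 0.6230

0.6230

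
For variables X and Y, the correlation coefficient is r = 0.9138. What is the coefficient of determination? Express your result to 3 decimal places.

0.835

r² = (0.9138)² = 0.835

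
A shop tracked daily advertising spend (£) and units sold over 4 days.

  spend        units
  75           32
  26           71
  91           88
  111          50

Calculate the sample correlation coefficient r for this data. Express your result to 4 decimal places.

-0.1699

n = 4, Σx = 303, Σy = 241, Σx² = 26903, Σy² = 16309, Σxy = 17804
nΣxy − ΣxΣy = 71216 − 73023 = -1807
nΣx² − (Σx)² = 107612 − 91809 = 15803; nΣy² − (Σy)² = 65236 − 58081 = 7155
r = -1807 / √(15803 × 7155) = -1807 / 10633.4597 ≈ -0.1699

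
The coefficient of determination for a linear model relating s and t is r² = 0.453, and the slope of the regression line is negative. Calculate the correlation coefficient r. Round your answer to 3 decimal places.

-0.673

|r| = √0.453 = 0.673
The association is negative, so r = −0.673.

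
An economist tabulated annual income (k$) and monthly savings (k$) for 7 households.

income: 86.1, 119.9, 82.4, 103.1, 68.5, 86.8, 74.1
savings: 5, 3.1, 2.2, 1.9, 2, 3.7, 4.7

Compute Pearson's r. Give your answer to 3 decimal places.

n = 7, Σx = 620.9, Σy = 22.6, Σx² = 56925.89, Σy² = 82.84, Σxy = 1985.79
nΣxy − ΣxΣy = 13900.53 − 14032.34 = -131.81
nΣx² − (Σx)² = 398481.23 − 385516.81 = 12964.42; nΣy² − (Σy)² = 579.88 − 510.76 = 69.12
r = -131.81 / √(12964.42 × 69.12) = -131.81 / 946.6260 ≈ -0.139

-0.139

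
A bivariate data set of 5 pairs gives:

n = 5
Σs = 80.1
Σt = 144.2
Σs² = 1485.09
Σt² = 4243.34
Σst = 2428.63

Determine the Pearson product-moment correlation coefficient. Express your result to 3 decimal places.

0.907

r = (nΣst − ΣsΣt) / √[(nΣs² − (Σs)²)(nΣt² − (Σt)²)]
Numerator: 5×2428.63 − 80.1×144.2 = 592.73
Denominator: √[(7425.45 − 6416.01)(21216.7 − 20793.64)] = √[1009.44 × 423.06] = 653.4934
r = 592.73 / 653.4934 ≈ 0.907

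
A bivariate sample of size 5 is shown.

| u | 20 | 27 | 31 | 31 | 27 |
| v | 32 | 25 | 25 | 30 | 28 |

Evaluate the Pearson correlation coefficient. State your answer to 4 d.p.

n = 5, Σu = 136, Σv = 140, Σu² = 3780, Σv² = 3958, Σuv = 3776
nΣuv − ΣuΣv = 18880 − 19040 = -160
nΣu² − (Σu)² = 18900 − 18496 = 404; nΣv² − (Σv)² = 19790 − 19600 = 190
r = -160 / √(404 × 190) = -160 / 277.0560 ≈ -0.5775

-0.5775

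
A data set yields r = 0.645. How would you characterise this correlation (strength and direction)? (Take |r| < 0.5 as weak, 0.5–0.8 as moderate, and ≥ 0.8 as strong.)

r = 0.645 > 0 so the relationship is positive.
|r| = 0.645, which falls in the moderate range.

moderate positive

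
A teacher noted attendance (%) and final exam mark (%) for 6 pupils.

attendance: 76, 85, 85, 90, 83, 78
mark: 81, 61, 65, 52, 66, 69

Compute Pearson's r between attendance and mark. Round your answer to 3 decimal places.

-0.944

n = 6, Σx = 497, Σy = 394, Σx² = 41299, Σy² = 26328, Σxy = 32406
nΣxy − ΣxΣy = 194436 − 195818 = -1382
nΣx² − (Σx)² = 247794 − 247009 = 785; nΣy² − (Σy)² = 157968 − 155236 = 2732
r = -1382 / √(785 × 2732) = -1382 / 1464.4521 ≈ -0.944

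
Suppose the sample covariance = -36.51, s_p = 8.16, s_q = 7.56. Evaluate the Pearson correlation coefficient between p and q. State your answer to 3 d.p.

-0.592

r = Cov(p,q) / (s_p · s_q) = -36.51 / (8.16 × 7.56)
  = -36.51 / 61.6896 ≈ -0.592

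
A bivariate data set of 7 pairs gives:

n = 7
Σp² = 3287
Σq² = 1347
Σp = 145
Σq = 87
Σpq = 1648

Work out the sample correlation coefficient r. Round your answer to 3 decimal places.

r = (nΣpq − ΣpΣq) / √[(nΣp² − (Σp)²)(nΣq² − (Σq)²)]
Numerator: 7×1648 − 145×87 = -1079
Denominator: √[(23009 − 21025)(9429 − 7569)] = √[1984 × 1860] = 1920.9997
r = -1079 / 1920.9997 ≈ -0.562

-0.562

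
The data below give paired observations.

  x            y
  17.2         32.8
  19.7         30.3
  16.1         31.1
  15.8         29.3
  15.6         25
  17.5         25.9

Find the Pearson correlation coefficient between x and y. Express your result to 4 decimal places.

n = 6, Σx = 101.9, Σy = 174.4, Σx² = 1742.39, Σy² = 5115.44, Σxy = 2967.97
nΣxy − ΣxΣy = 17807.82 − 17771.36 = 36.46
nΣx² − (Σx)² = 10454.34 − 10383.61 = 70.73; nΣy² − (Σy)² = 30692.64 − 30415.36 = 277.28
r = 36.46 / √(70.73 × 277.28) = 36.46 / 140.0429 ≈ 0.2603

0.2603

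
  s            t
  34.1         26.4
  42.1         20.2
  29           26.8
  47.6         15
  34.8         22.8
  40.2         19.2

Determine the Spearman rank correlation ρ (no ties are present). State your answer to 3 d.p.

Rank s: 2, 5, 1, 6, 3, 4
Rank t: 5, 3, 6, 1, 4, 2
d = rank(s) − rank(t): -3, 2, -5, 5, -1, 2; Σd² = 68
ρ = 1 − 6Σd² / [n(n²−1)] = 1 − 6×68 / (6×35) = 1 − 408/210 ≈ -0.943

-0.943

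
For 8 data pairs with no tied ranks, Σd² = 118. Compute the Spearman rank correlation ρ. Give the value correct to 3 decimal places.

ρ = 1 − 6Σd² / [n(n²−1)] = 1 − 6×118 / (8×63)
  = 1 − 708/504 = 1 − 1.4048 ≈ -0.405

-0.405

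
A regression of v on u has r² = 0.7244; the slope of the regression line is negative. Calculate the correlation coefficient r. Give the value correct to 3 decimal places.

-0.851

|r| = √0.7244 = 0.851
The association is negative, so r = −0.851.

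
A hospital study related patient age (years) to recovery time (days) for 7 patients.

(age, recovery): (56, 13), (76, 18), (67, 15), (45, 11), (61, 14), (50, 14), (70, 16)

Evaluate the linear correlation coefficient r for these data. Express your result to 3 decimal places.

0.928

n = 7, Σx = 425, Σy = 101, Σx² = 26547, Σy² = 1487, Σxy = 6270
nΣxy − ΣxΣy = 43890 − 42925 = 965
nΣx² − (Σx)² = 185829 − 180625 = 5204; nΣy² − (Σy)² = 10409 − 10201 = 208
r = 965 / √(5204 × 208) = 965 / 1040.3999 ≈ 0.928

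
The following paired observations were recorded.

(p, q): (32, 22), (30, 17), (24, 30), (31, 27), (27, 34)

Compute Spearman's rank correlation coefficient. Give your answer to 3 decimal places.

Rank p: 5, 3, 1, 4, 2
Rank q: 2, 1, 4, 3, 5
d = rank(p) − rank(q): 3, 2, -3, 1, -3; Σd² = 32
ρ = 1 − 6Σd² / [n(n²−1)] = 1 − 6×32 / (5×24) = 1 − 192/120 ≈ -0.600

-0.600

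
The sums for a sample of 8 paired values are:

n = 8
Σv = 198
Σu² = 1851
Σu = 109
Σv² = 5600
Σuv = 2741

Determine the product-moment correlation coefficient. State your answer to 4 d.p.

0.0855

r = (nΣuv − ΣuΣv) / √[(nΣu² − (Σu)²)(nΣv² − (Σv)²)]
Numerator: 8×2741 − 109×198 = 346
Denominator: √[(14808 − 11881)(44800 − 39204)] = √[2927 × 5596] = 4047.1585
r = 346 / 4047.1585 ≈ 0.0855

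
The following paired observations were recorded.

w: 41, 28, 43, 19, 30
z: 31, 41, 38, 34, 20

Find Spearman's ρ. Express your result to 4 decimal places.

-0.1000

Rank w: 4, 2, 5, 1, 3
Rank z: 2, 5, 4, 3, 1
d = rank(w) − rank(z): 2, -3, 1, -2, 2; Σd² = 22
ρ = 1 − 6Σd² / [n(n²−1)] = 1 − 6×22 / (5×24) = 1 − 132/120 ≈ -0.1000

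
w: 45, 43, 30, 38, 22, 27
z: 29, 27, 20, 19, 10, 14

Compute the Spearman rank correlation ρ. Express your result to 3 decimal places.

Rank w: 6, 5, 3, 4, 1, 2
Rank z: 6, 5, 4, 3, 1, 2
d = rank(w) − rank(z): 0, 0, -1, 1, 0, 0; Σd² = 2
ρ = 1 − 6Σd² / [n(n²−1)] = 1 − 6×2 / (6×35) = 1 − 12/210 ≈ 0.943

0.943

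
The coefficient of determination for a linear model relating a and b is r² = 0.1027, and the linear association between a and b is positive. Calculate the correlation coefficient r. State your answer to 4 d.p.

|r| = √0.1027 = 0.3205
The association is positive, so r = 0.3205.

0.3205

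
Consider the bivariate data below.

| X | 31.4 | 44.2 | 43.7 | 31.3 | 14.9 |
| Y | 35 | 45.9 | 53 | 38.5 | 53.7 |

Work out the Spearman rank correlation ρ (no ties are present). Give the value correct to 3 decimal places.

Rank X: 3, 5, 4, 2, 1
Rank Y: 1, 3, 4, 2, 5
d = rank(X) − rank(Y): 2, 2, 0, 0, -4; Σd² = 24
ρ = 1 − 6Σd² / [n(n²−1)] = 1 − 6×24 / (5×24) = 1 − 144/120 ≈ -0.200

-0.200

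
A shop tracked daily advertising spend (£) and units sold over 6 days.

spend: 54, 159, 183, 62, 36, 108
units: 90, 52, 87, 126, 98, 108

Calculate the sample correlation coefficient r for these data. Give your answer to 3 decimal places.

n = 6, Σx = 602, Σy = 561, Σx² = 78490, Σy² = 55517, Σxy = 52053
nΣxy − ΣxΣy = 312318 − 337722 = -25404
nΣx² − (Σx)² = 470940 − 362404 = 108536; nΣy² − (Σy)² = 333102 − 314721 = 18381
r = -25404 / √(108536 × 18381) = -25404 / 44665.4253 ≈ -0.569

-0.569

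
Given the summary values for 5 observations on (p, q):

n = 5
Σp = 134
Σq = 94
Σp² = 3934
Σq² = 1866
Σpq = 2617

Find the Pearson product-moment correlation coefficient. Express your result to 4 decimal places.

0.5314

r = (nΣpq − ΣpΣq) / √[(nΣp² − (Σp)²)(nΣq² − (Σq)²)]
Numerator: 5×2617 − 134×94 = 489
Denominator: √[(19670 − 17956)(9330 − 8836)] = √[1714 × 494] = 920.1717
r = 489 / 920.1717 ≈ 0.5314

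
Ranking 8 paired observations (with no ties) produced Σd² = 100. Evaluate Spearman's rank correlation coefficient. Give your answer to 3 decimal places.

ρ = 1 − 6Σd² / [n(n²−1)] = 1 − 6×100 / (8×63)
  = 1 − 600/504 = 1 − 1.1905 ≈ -0.190

-0.190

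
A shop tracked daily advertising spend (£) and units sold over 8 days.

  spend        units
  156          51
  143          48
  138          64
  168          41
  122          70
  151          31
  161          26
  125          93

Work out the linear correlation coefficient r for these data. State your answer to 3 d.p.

-0.830

n = 8, Σx = 1164, Σy = 424, Σx² = 171284, Σy² = 25868, Σxy = 59572
nΣxy − ΣxΣy = 476576 − 493536 = -16960
nΣx² − (Σx)² = 1370272 − 1354896 = 15376; nΣy² − (Σy)² = 206944 − 179776 = 27168
r = -16960 / √(15376 × 27168) = -16960 / 20438.5706 ≈ -0.830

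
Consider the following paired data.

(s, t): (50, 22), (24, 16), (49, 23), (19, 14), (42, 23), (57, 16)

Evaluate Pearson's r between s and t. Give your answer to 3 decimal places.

0.561

n = 6, Σs = 241, Σt = 114, Σs² = 10851, Σt² = 2250, Σst = 4755
nΣst − ΣsΣt = 28530 − 27474 = 1056
nΣs² − (Σs)² = 65106 − 58081 = 7025; nΣt² − (Σt)² = 13500 − 12996 = 504
r = 1056 / √(7025 × 504) = 1056 / 1881.6482 ≈ 0.561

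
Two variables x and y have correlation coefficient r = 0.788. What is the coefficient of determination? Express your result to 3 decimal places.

r² = (0.788)² = 0.621

0.621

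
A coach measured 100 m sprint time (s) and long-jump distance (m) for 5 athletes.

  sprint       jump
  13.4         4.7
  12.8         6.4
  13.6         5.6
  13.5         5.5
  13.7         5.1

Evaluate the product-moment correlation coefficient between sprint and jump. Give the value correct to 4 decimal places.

-0.7129

n = 5, Σx = 67, Σy = 27.3, Σx² = 898.3, Σy² = 150.67, Σxy = 365.18
nΣxy − ΣxΣy = 1825.9 − 1829.1 = -3.2
nΣx² − (Σx)² = 4491.5 − 4489 = 2.5; nΣy² − (Σy)² = 753.35 − 745.29 = 8.06
r = -3.2 / √(2.5 × 8.06) = -3.2 / 4.4889 ≈ -0.7129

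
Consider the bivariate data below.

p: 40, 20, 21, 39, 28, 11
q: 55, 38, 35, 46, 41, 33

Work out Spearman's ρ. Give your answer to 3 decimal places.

0.943

Rank p: 6, 2, 3, 5, 4, 1
Rank q: 6, 3, 2, 5, 4, 1
d = rank(p) − rank(q): 0, -1, 1, 0, 0, 0; Σd² = 2
ρ = 1 − 6Σd² / [n(n²−1)] = 1 − 6×2 / (6×35) = 1 − 12/210 ≈ 0.943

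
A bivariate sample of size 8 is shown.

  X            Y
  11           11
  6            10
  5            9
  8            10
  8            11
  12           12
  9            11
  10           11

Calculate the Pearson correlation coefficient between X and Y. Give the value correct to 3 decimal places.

0.907

n = 8, ΣX = 69, ΣY = 85, ΣX² = 635, ΣY² = 909, ΣXY = 747
nΣXY − ΣXΣY = 5976 − 5865 = 111
nΣX² − (ΣX)² = 5080 − 4761 = 319; nΣY² − (ΣY)² = 7272 − 7225 = 47
r = 111 / √(319 × 47) = 111 / 122.4459 ≈ 0.907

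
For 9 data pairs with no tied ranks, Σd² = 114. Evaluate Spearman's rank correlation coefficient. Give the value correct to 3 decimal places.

0.050

ρ = 1 − 6Σd² / [n(n²−1)] = 1 − 6×114 / (9×80)
  = 1 − 684/720 = 1 − 0.9500 ≈ 0.050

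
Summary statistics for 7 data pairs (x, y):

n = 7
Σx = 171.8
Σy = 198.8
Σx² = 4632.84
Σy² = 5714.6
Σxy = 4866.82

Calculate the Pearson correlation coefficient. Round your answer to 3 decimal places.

-0.073

r = (nΣxy − ΣxΣy) / √[(nΣx² − (Σx)²)(nΣy² − (Σy)²)]
Numerator: 7×4866.82 − 171.8×198.8 = -86.1
Denominator: √[(32429.88 − 29515.24)(40002.2 − 39521.44)] = √[2914.64 × 480.76] = 1183.7408
r = -86.1 / 1183.7408 ≈ -0.073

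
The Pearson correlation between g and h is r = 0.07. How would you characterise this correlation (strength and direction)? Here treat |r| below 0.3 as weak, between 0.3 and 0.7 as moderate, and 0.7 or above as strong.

r = 0.07 > 0 so the relationship is positive.
|r| = 0.07, which falls in the weak range.

weak positive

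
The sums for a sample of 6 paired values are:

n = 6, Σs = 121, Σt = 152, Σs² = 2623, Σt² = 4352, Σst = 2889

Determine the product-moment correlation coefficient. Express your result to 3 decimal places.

-0.582

r = (nΣst − ΣsΣt) / √[(nΣs² − (Σs)²)(nΣt² − (Σt)²)]
Numerator: 6×2889 − 121×152 = -1058
Denominator: √[(15738 − 14641)(26112 − 23104)] = √[1097 × 3008] = 1816.5286
r = -1058 / 1816.5286 ≈ -0.582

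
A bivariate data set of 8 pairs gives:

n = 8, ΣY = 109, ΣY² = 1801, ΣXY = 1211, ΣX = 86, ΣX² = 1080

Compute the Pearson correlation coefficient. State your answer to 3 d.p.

0.177

r = (nΣXY − ΣXΣY) / √[(nΣX² − (ΣX)²)(nΣY² − (ΣY)²)]
Numerator: 8×1211 − 86×109 = 314
Denominator: √[(8640 − 7396)(14408 − 11881)] = √[1244 × 2527] = 1773.0166
r = 314 / 1773.0166 ≈ 0.177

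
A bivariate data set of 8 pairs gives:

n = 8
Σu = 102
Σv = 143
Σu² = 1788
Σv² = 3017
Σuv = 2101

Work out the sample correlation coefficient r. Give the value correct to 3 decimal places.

r = (nΣuv − ΣuΣv) / √[(nΣu² − (Σu)²)(nΣv² − (Σv)²)]
Numerator: 8×2101 − 102×143 = 2222
Denominator: √[(14304 − 10404)(24136 − 20449)] = √[3900 × 3687] = 3792.0047
r = 2222 / 3792.0047 ≈ 0.586

0.586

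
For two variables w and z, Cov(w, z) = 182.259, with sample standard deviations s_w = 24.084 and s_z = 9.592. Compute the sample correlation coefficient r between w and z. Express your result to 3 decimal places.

r = Cov(w,z) / (s_w · s_z) = 182.259 / (24.084 × 9.592)
  = 182.259 / 231.0137 ≈ 0.789

0.789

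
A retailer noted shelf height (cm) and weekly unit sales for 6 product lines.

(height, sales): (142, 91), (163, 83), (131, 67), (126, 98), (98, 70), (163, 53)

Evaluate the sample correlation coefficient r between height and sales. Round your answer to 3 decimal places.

n = 6, Σx = 823, Σy = 462, Σx² = 115943, Σy² = 36972, Σxy = 63075
nΣxy − ΣxΣy = 378450 − 380226 = -1776
nΣx² − (Σx)² = 695658 − 677329 = 18329; nΣy² − (Σy)² = 221832 − 213444 = 8388
r = -1776 / √(18329 × 8388) = -1776 / 12399.3408 ≈ -0.143

-0.143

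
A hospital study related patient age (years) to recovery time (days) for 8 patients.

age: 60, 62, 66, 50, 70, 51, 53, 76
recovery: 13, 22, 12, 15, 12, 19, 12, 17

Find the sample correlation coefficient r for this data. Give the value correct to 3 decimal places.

-0.077

n = 8, Σx = 488, Σy = 122, Σx² = 30386, Σy² = 1960, Σxy = 7423
nΣxy − ΣxΣy = 59384 − 59536 = -152
nΣx² − (Σx)² = 243088 − 238144 = 4944; nΣy² − (Σy)² = 15680 − 14884 = 796
r = -152 / √(4944 × 796) = -152 / 1983.7903 ≈ -0.077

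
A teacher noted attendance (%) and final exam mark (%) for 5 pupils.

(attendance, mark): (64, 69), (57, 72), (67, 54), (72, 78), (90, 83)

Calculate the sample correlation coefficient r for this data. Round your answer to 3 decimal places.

0.554

n = 5, Σx = 350, Σy = 356, Σx² = 25118, Σy² = 25834, Σxy = 25224
nΣxy − ΣxΣy = 126120 − 124600 = 1520
nΣx² − (Σx)² = 125590 − 122500 = 3090; nΣy² − (Σy)² = 129170 − 126736 = 2434
r = 1520 / √(3090 × 2434) = 1520 / 2742.4551 ≈ 0.554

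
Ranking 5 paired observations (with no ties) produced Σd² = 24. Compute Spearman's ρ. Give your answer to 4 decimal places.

-0.2000

ρ = 1 − 6Σd² / [n(n²−1)] = 1 − 6×24 / (5×24)
  = 1 − 144/120 = 1 − 1.20000 ≈ -0.2000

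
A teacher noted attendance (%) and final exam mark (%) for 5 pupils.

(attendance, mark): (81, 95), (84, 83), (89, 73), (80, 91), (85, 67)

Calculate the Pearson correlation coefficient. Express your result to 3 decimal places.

n = 5, Σx = 419, Σy = 409, Σx² = 35163, Σy² = 34013, Σxy = 34139
nΣxy − ΣxΣy = 170695 − 171371 = -676
nΣx² − (Σx)² = 175815 − 175561 = 254; nΣy² − (Σy)² = 170065 − 167281 = 2784
r = -676 / √(254 × 2784) = -676 / 840.9138 ≈ -0.804

-0.804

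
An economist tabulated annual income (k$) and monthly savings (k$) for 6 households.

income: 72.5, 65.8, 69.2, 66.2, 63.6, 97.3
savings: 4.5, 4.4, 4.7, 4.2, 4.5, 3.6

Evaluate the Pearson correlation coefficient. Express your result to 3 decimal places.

-0.843

n = 6, Σx = 434.6, Σy = 25.9, Σx² = 32269.22, Σy² = 112.55, Σxy = 1855.53
nΣxy − ΣxΣy = 11133.18 − 11256.14 = -122.96
nΣx² − (Σx)² = 193615.32 − 188877.16 = 4738.16; nΣy² − (Σy)² = 675.3 − 670.81 = 4.49
r = -122.96 / √(4738.16 × 4.49) = -122.96 / 145.8573 ≈ -0.843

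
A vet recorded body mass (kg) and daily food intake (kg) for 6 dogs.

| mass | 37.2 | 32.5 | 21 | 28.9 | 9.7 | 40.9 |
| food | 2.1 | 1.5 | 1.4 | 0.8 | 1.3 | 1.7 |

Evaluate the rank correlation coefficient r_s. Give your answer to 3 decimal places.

0.771

Rank mass: 5, 4, 2, 3, 1, 6
Rank food: 6, 4, 3, 1, 2, 5
d = rank(mass) − rank(food): -1, 0, -1, 2, -1, 1; Σd² = 8
ρ = 1 − 6Σd² / [n(n²−1)] = 1 − 6×8 / (6×35) = 1 − 48/210 ≈ 0.771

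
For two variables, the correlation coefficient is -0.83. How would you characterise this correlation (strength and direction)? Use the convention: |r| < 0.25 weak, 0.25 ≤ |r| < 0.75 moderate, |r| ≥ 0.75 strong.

strong negative

r = -0.83 < 0 so the relationship is negative.
|r| = 0.83, which falls in the strong range.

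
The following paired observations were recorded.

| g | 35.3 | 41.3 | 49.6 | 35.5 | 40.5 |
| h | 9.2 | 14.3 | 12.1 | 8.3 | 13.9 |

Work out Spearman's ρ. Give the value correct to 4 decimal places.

0.6000

Rank g: 1, 4, 5, 2, 3
Rank h: 2, 5, 3, 1, 4
d = rank(g) − rank(h): -1, -1, 2, 1, -1; Σd² = 8
ρ = 1 − 6Σd² / [n(n²−1)] = 1 − 6×8 / (5×24) = 1 − 48/120 ≈ 0.6000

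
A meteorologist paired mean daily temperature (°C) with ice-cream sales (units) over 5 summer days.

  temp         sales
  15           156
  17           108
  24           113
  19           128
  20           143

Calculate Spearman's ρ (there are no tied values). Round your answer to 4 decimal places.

-0.3000

Rank temp: 1, 2, 5, 3, 4
Rank sales: 5, 1, 2, 3, 4
d = rank(temp) − rank(sales): -4, 1, 3, 0, 0; Σd² = 26
ρ = 1 − 6Σd² / [n(n²−1)] = 1 − 6×26 / (5×24) = 1 − 156/120 ≈ -0.3000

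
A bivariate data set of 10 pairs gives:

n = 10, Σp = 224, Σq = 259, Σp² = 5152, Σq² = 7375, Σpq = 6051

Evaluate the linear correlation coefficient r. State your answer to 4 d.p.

0.8330

r = (nΣpq − ΣpΣq) / √[(nΣp² − (Σp)²)(nΣq² − (Σq)²)]
Numerator: 10×6051 − 224×259 = 2494
Denominator: √[(51520 − 50176)(73750 − 67081)] = √[1344 × 6669] = 2993.8497
r = 2494 / 2993.8497 ≈ 0.8330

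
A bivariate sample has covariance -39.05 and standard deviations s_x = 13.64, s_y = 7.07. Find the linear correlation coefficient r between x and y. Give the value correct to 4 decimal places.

r = Cov(x,y) / (s_x · s_y) = -39.05 / (13.64 × 7.07)
  = -39.05 / 96.4348 ≈ -0.4049

-0.4049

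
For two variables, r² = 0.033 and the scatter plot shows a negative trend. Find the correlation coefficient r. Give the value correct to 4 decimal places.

-0.1817

|r| = √0.033 = 0.1817
The association is negative, so r = −0.1817.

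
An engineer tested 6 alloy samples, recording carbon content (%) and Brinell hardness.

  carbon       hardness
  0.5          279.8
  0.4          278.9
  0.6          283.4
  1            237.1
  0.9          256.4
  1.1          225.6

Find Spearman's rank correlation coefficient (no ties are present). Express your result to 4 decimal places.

-0.7714

Rank carbon: 2, 1, 3, 5, 4, 6
Rank hardness: 5, 4, 6, 2, 3, 1
d = rank(carbon) − rank(hardness): -3, -3, -3, 3, 1, 5; Σd² = 62
ρ = 1 − 6Σd² / [n(n²−1)] = 1 − 6×62 / (6×35) = 1 − 372/210 ≈ -0.7714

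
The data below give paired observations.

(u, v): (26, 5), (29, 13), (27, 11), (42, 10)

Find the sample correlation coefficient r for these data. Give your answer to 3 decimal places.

0.197

n = 4, Σu = 124, Σv = 39, Σu² = 4010, Σv² = 415, Σuv = 1224
nΣuv − ΣuΣv = 4896 − 4836 = 60
nΣu² − (Σu)² = 16040 − 15376 = 664; nΣv² − (Σv)² = 1660 − 1521 = 139
r = 60 / √(664 × 139) = 60 / 303.8026 ≈ 0.197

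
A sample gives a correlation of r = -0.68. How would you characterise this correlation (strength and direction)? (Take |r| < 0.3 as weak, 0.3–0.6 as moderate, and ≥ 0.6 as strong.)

r = -0.68 < 0 so the relationship is negative.
|r| = 0.68, which falls in the strong range.

strong negative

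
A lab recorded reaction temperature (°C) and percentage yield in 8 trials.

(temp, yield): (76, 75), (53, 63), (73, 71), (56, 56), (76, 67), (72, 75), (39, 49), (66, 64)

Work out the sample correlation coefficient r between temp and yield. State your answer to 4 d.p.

0.9039

n = 8, Σx = 511, Σy = 520, Σx² = 33887, Σy² = 34382, Σxy = 33985
nΣxy − ΣxΣy = 271880 − 265720 = 6160
nΣx² − (Σx)² = 271096 − 261121 = 9975; nΣy² − (Σy)² = 275056 − 270400 = 4656
r = 6160 / √(9975 × 4656) = 6160 / 6814.9541 ≈ 0.9039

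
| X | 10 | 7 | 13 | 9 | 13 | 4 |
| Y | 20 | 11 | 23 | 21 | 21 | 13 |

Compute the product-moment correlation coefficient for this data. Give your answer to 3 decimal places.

0.844

n = 6, ΣX = 56, ΣY = 109, ΣX² = 584, ΣY² = 2101, ΣXY = 1090
nΣXY − ΣXΣY = 6540 − 6104 = 436
nΣX² − (ΣX)² = 3504 − 3136 = 368; nΣY² − (ΣY)² = 12606 − 11881 = 725
r = 436 / √(368 × 725) = 436 / 516.5269 ≈ 0.844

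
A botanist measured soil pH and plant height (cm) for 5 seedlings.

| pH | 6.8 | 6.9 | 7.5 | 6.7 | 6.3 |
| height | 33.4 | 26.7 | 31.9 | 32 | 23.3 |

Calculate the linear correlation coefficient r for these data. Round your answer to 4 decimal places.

n = 5, Σx = 34.2, Σy = 147.3, Σx² = 234.68, Σy² = 4412.95, Σxy = 1011.79
nΣxy − ΣxΣy = 5058.95 − 5037.66 = 21.29
nΣx² − (Σx)² = 1173.4 − 1169.64 = 3.76; nΣy² − (Σy)² = 22064.75 − 21697.29 = 367.46
r = 21.29 / √(3.76 × 367.46) = 21.29 / 37.1705 ≈ 0.5728

0.5728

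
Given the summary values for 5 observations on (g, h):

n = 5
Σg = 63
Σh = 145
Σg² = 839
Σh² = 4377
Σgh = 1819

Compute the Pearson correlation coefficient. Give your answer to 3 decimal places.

-0.091

r = (nΣgh − ΣgΣh) / √[(nΣg² − (Σg)²)(nΣh² − (Σh)²)]
Numerator: 5×1819 − 63×145 = -40
Denominator: √[(4195 − 3969)(21885 − 21025)] = √[226 × 860] = 440.8628
r = -40 / 440.8628 ≈ -0.091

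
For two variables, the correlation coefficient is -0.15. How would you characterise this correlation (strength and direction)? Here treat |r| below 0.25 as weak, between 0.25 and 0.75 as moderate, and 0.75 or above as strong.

weak negative

r = -0.15 < 0 so the relationship is negative.
|r| = 0.15, which falls in the weak range.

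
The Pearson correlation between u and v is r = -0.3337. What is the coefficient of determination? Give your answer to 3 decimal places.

0.111

r² = (-0.3337)² = 0.111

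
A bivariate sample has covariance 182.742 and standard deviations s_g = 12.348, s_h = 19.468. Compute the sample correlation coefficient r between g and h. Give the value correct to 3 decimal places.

r = Cov(g,h) / (s_g · s_h) = 182.742 / (12.348 × 19.468)
  = 182.742 / 240.3909 ≈ 0.760

0.760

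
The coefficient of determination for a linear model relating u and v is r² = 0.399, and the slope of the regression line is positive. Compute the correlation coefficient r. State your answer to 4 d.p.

|r| = √0.399 = 0.6317
The association is positive, so r = 0.6317.

0.6317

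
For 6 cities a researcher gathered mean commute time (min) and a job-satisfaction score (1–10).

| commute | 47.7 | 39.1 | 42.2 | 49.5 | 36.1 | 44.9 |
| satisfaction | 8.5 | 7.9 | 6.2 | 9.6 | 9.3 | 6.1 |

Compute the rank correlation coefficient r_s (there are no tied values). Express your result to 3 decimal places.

Rank commute: 5, 2, 3, 6, 1, 4
Rank satisfaction: 4, 3, 2, 6, 5, 1
d = rank(commute) − rank(satisfaction): 1, -1, 1, 0, -4, 3; Σd² = 28
ρ = 1 − 6Σd² / [n(n²−1)] = 1 − 6×28 / (6×35) = 1 − 168/210 ≈ 0.200

0.200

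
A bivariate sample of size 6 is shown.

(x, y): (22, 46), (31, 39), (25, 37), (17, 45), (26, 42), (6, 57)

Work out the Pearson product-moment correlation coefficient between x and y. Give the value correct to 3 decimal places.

-0.920

n = 6, Σx = 127, Σy = 266, Σx² = 3071, Σy² = 12044, Σxy = 5345
nΣxy − ΣxΣy = 32070 − 33782 = -1712
nΣx² − (Σx)² = 18426 − 16129 = 2297; nΣy² − (Σy)² = 72264 − 70756 = 1508
r = -1712 / √(2297 × 1508) = -1712 / 1861.1491 ≈ -0.920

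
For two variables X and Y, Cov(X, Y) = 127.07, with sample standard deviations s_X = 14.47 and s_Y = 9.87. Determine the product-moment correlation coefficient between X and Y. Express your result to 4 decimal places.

r = Cov(X,Y) / (s_X · s_Y) = 127.07 / (14.47 × 9.87)
  = 127.07 / 142.8189 ≈ 0.8897

0.8897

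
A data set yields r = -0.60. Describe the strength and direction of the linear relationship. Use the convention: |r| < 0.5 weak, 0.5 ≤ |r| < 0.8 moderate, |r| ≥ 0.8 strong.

r = -0.60 < 0 so the relationship is negative.
|r| = 0.60, which falls in the moderate range.

moderate negative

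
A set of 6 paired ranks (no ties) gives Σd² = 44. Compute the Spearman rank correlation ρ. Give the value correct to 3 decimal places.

-0.257

ρ = 1 − 6Σd² / [n(n²−1)] = 1 − 6×44 / (6×35)
  = 1 − 264/210 = 1 − 1.2571 ≈ -0.257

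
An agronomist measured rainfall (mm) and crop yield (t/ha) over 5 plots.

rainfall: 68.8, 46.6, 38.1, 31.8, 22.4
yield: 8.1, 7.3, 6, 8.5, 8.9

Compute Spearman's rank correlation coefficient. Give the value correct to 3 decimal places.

Rank rainfall: 5, 4, 3, 2, 1
Rank yield: 3, 2, 1, 4, 5
d = rank(rainfall) − rank(yield): 2, 2, 2, -2, -4; Σd² = 32
ρ = 1 − 6Σd² / [n(n²−1)] = 1 − 6×32 / (5×24) = 1 − 192/120 ≈ -0.600

-0.600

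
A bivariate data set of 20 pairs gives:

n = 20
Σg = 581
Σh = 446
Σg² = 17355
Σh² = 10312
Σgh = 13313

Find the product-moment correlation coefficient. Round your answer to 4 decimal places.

r = (nΣgh − ΣgΣh) / √[(nΣg² − (Σg)²)(nΣh² − (Σh)²)]
Numerator: 20×13313 − 581×446 = 7134
Denominator: √[(347100 − 337561)(206240 − 198916)] = √[9539 × 7324] = 8358.4470
r = 7134 / 8358.4470 ≈ 0.8535

0.8535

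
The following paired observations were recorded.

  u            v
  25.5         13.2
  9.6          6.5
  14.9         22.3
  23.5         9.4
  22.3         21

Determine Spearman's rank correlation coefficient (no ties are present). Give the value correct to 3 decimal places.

Rank u: 5, 1, 2, 4, 3
Rank v: 3, 1, 5, 2, 4
d = rank(u) − rank(v): 2, 0, -3, 2, -1; Σd² = 18
ρ = 1 − 6Σd² / [n(n²−1)] = 1 − 6×18 / (5×24) = 1 − 108/120 ≈ 0.100

0.100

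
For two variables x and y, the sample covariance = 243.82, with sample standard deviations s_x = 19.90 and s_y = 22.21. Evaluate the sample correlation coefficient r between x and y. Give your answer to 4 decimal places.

r = Cov(x,y) / (s_x · s_y) = 243.82 / (19.90 × 22.21)
  = 243.82 / 441.9790 ≈ 0.5517

0.5517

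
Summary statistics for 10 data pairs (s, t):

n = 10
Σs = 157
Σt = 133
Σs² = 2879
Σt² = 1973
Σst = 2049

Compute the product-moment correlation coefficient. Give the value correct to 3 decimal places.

-0.134

r = (nΣst − ΣsΣt) / √[(nΣs² − (Σs)²)(nΣt² − (Σt)²)]
Numerator: 10×2049 − 157×133 = -391
Denominator: √[(28790 − 24649)(19730 − 17689)] = √[4141 × 2041] = 2907.1947
r = -391 / 2907.1947 ≈ -0.134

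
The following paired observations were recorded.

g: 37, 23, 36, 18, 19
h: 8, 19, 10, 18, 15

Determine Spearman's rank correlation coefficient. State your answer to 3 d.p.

-0.700

Rank g: 5, 3, 4, 1, 2
Rank h: 1, 5, 2, 4, 3
d = rank(g) − rank(h): 4, -2, 2, -3, -1; Σd² = 34
ρ = 1 − 6Σd² / [n(n²−1)] = 1 − 6×34 / (5×24) = 1 − 204/120 ≈ -0.700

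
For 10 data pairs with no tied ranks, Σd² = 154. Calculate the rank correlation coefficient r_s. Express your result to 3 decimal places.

0.067

ρ = 1 − 6Σd² / [n(n²−1)] = 1 − 6×154 / (10×99)
  = 1 − 924/990 = 1 − 0.9333 ≈ 0.067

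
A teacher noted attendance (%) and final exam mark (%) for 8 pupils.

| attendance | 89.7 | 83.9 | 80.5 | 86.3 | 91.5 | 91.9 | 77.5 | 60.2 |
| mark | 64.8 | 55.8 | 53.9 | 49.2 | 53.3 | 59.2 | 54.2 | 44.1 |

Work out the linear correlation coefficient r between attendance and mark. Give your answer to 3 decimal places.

0.717

n = 8, Σx = 661.5, Σy = 434.5, Σx² = 55461.39, Σy² = 23866.51, Σxy = 36251.84
nΣxy − ΣxΣy = 290014.72 − 287421.75 = 2592.97
nΣx² − (Σx)² = 443691.12 − 437582.25 = 6108.87; nΣy² − (Σy)² = 190932.08 − 188790.25 = 2141.83
r = 2592.97 / √(6108.87 × 2141.83) = 2592.97 / 3617.2035 ≈ 0.717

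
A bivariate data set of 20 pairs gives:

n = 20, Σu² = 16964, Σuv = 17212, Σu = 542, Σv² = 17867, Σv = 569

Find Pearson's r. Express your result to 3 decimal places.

r = (nΣuv − ΣuΣv) / √[(nΣu² − (Σu)²)(nΣv² − (Σv)²)]
Numerator: 20×17212 − 542×569 = 35842
Denominator: √[(339280 − 293764)(357340 − 323761)] = √[45516 × 33579] = 39094.5235
r = 35842 / 39094.5235 ≈ 0.917

0.917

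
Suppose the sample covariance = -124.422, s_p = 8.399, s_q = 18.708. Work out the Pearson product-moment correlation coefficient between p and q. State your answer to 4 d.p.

-0.7918

r = Cov(p,q) / (s_p · s_q) = -124.422 / (8.399 × 18.708)
  = -124.422 / 157.1285 ≈ -0.7918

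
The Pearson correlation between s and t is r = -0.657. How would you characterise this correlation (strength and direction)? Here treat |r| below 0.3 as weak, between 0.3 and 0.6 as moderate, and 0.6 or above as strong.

strong negative

r = -0.657 < 0 so the relationship is negative.
|r| = 0.657, which falls in the strong range.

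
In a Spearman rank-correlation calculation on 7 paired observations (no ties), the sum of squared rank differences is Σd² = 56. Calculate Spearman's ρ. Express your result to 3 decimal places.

ρ = 1 − 6Σd² / [n(n²−1)] = 1 − 6×56 / (7×48)
  = 1 − 336/336 = 1 − 1.0000 ≈ 0.000

0.000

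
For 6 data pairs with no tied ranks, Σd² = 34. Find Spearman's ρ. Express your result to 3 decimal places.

ρ = 1 − 6Σd² / [n(n²−1)] = 1 − 6×34 / (6×35)
  = 1 − 204/210 = 1 − 0.9714 ≈ 0.029

0.029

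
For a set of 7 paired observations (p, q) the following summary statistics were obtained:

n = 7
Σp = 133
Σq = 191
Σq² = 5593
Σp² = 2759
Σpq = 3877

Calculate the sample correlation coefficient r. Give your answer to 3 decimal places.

r = (nΣpq − ΣpΣq) / √[(nΣp² − (Σp)²)(nΣq² − (Σq)²)]
Numerator: 7×3877 − 133×191 = 1736
Denominator: √[(19313 − 17689)(39151 − 36481)] = √[1624 × 2670] = 2082.3256
r = 1736 / 2082.3256 ≈ 0.834

0.834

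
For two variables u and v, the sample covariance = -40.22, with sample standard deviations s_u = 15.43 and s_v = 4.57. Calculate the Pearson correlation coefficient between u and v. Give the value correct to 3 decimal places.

r = Cov(u,v) / (s_u · s_v) = -40.22 / (15.43 × 4.57)
  = -40.22 / 70.5151 ≈ -0.570

-0.570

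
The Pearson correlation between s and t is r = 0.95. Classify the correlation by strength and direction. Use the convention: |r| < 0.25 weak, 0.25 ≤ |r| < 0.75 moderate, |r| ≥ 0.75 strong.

strong positive

r = 0.95 > 0 so the relationship is positive.
|r| = 0.95, which falls in the strong range.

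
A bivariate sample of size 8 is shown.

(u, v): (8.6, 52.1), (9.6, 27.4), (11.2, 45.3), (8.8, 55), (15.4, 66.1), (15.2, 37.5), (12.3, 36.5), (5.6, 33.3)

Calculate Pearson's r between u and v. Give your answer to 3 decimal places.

0.321

n = 8, Σu = 86.7, Σv = 353.2, Σu² = 1019.85, Σv² = 16758.86, Σuv = 3925.83
nΣuv − ΣuΣv = 31406.64 − 30622.44 = 784.2
nΣu² − (Σu)² = 8158.8 − 7516.89 = 641.91; nΣv² − (Σv)² = 134070.88 − 124750.24 = 9320.64
r = 784.2 / √(641.91 × 9320.64) = 784.2 / 2446.0196 ≈ 0.321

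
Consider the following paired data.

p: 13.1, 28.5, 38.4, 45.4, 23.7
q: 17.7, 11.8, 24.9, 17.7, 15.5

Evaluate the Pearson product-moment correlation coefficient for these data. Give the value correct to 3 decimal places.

0.345

n = 5, Σp = 149.1, Σq = 87.6, Σp² = 5081.27, Σq² = 1626.08, Σpq = 2695.26
nΣpq − ΣpΣq = 13476.3 − 13061.16 = 415.14
nΣp² − (Σp)² = 25406.35 − 22230.81 = 3175.54; nΣq² − (Σq)² = 8130.4 − 7673.76 = 456.64
r = 415.14 / √(3175.54 × 456.64) = 415.14 / 1204.1921 ≈ 0.345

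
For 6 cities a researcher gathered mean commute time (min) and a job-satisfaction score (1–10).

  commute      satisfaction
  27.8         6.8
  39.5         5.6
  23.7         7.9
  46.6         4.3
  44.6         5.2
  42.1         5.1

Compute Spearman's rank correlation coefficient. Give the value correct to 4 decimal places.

Rank commute: 2, 3, 1, 6, 5, 4
Rank satisfaction: 5, 4, 6, 1, 3, 2
d = rank(commute) − rank(satisfaction): -3, -1, -5, 5, 2, 2; Σd² = 68
ρ = 1 − 6Σd² / [n(n²−1)] = 1 − 6×68 / (6×35) = 1 − 408/210 ≈ -0.9429

-0.9429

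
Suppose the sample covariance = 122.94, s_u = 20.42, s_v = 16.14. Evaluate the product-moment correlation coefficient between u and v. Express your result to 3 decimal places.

r = Cov(u,v) / (s_u · s_v) = 122.94 / (20.42 × 16.14)
  = 122.94 / 329.5788 ≈ 0.373

0.373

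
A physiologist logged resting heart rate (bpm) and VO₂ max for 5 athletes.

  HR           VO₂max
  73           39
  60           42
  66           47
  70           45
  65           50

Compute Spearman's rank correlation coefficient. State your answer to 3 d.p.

-0.400

Rank HR: 5, 1, 3, 4, 2
Rank VO₂max: 1, 2, 4, 3, 5
d = rank(HR) − rank(VO₂max): 4, -1, -1, 1, -3; Σd² = 28
ρ = 1 − 6Σd² / [n(n²−1)] = 1 − 6×28 / (5×24) = 1 − 168/120 ≈ -0.400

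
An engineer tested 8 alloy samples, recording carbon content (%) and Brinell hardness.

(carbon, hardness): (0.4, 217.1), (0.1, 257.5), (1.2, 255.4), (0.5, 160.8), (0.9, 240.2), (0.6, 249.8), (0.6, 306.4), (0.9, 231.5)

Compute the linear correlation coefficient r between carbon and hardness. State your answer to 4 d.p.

0.1069

n = 8, Σx = 5.2, Σy = 1918.7, Σx² = 4.2, Σy² = 472093.75, Σxy = 1257.72
nΣxy − ΣxΣy = 10061.76 − 9977.24 = 84.52
nΣx² − (Σx)² = 33.6 − 27.04 = 6.56; nΣy² − (Σy)² = 3776750 − 3681409.69 = 95340.31
r = 84.52 / √(6.56 × 95340.31) = 84.52 / 790.8429 ≈ 0.1069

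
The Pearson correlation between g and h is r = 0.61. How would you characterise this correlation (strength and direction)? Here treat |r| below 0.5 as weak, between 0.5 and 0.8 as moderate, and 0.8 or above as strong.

moderate positive

r = 0.61 > 0 so the relationship is positive.
|r| = 0.61, which falls in the moderate range.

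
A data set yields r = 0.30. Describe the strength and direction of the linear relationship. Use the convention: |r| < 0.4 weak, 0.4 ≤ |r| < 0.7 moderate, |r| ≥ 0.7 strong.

r = 0.30 > 0 so the relationship is positive.
|r| = 0.30, which falls in the weak range.

weak positive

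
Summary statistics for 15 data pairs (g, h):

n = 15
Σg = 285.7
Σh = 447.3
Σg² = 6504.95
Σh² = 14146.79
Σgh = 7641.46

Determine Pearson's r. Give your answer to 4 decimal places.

-0.9472

r = (nΣgh − ΣgΣh) / √[(nΣg² − (Σg)²)(nΣh² − (Σh)²)]
Numerator: 15×7641.46 − 285.7×447.3 = -13171.71
Denominator: √[(97574.25 − 81624.49)(212201.85 − 200077.29)] = √[15949.76 × 12124.56] = 13906.2512
r = -13171.71 / 13906.2512 ≈ -0.9472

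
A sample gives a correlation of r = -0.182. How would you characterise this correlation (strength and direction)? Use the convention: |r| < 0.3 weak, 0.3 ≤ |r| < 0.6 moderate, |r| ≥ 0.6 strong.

r = -0.182 < 0 so the relationship is negative.
|r| = 0.182, which falls in the weak range.

weak negative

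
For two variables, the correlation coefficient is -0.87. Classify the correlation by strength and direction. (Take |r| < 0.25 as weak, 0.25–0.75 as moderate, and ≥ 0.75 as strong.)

strong negative

r = -0.87 < 0 so the relationship is negative.
|r| = 0.87, which falls in the strong range.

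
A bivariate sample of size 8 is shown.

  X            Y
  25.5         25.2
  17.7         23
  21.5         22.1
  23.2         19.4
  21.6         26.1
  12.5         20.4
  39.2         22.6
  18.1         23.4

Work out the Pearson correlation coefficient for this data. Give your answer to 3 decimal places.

0.159

n = 8, ΣX = 179.3, ΣY = 182.2, ΣX² = 4451.09, ΣY² = 4184.5, ΣXY = 4103.15
nΣXY − ΣXΣY = 32825.2 − 32668.46 = 156.74
nΣX² − (ΣX)² = 35608.72 − 32148.49 = 3460.23; nΣY² − (ΣY)² = 33476 − 33196.84 = 279.16
r = 156.74 / √(3460.23 × 279.16) = 156.74 / 982.8315 ≈ 0.159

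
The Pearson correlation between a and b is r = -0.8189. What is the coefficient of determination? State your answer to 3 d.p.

r² = (-0.8189)² = 0.671

0.671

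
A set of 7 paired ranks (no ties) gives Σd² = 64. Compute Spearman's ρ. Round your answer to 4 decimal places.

-0.1429

ρ = 1 − 6Σd² / [n(n²−1)] = 1 − 6×64 / (7×48)
  = 1 − 384/336 = 1 − 1.14286 ≈ -0.1429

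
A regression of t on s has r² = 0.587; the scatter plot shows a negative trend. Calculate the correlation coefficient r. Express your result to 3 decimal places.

|r| = √0.587 = 0.766
The association is negative, so r = −0.766.

-0.766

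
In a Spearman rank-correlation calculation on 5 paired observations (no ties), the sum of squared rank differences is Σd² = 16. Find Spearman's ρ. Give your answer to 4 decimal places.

ρ = 1 − 6Σd² / [n(n²−1)] = 1 − 6×16 / (5×24)
  = 1 − 96/120 = 1 − 0.80000 ≈ 0.2000

0.2000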